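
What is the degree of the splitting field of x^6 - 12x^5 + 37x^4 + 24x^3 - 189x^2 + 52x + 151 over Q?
The degree of the splitting field over Q equals the order of the Galois group, so first determine the group. The polynomial f is an irreducible sextic over Q, so G = Gal(f/Q) is one of the 16 transitive subgroups 6T1, ..., 6T16 of S_6. The discriminant of f is 870211913777152, which is not a perfect square, so G is not contained in A_6. The transitive groups of degree 6 not contained in A_6 are: C_6 (6T1, order 6), S_3 (6T2, order 6), D_6 (6T3, order 12), C_3 x S_3 (6T5, order 18), A_4 x C_2 (6T6, order 24), S_4 (6T8, order 24), S_3 x S_3 (6T9, order 36), S_4 x C_2 (6T11, order 48), (S_3 x S_3) : C_2 (6T13, order 72), PGL(2,5) (6T14, order 120), S_6 (6T16, order 720). By Dedekind's theorem, for a prime p not dividing disc(f) the degrees of the irreducible factors of f mod p form the cycle type of an element of G. Factoring f modulo the 23 such primes p <= 97 (skipping 2, 37, which divide the discriminant), each new pattern first appears at: mod 3: f = (x^3 + x^2 + 2)(x^3 + 2x^2 + 2x + 2), pattern 3+3; mod 5: f = (x^2 + x + 2)(x^2 + 3x + 4)(x^2 + 4x + 2), pattern 2+2+2; mod 67: f = (x + 3)(x + 4)(x + 28)(x + 35)(x + 59)(x + 60), pattern 1+1+1+1+1+1. No other pattern occurs in this range, so the set of observed cycle types is {3+3, 2+2+2, 1+1+1+1+1+1}. The candidates containing elements of all these cycle types are C_6 (6T1) of order 6, S_3 (6T2) of order 6, D_6 (6T3) of order 12, C_3 x S_3 (6T5) of order 18, A_4 x C_2 (6T6) of order 24, S_4 (6T8) of order 24, S_3 x S_3 (6T9) of order 36, S_4 x C_2 (6T11) of order 48, (S_3 x S_3) : C_2 (6T13) of order 72, PGL(2,5) (6T14) of order 120, S_6 (6T16) of order 720; the others are excluded. The observed types are precisely the cycle types that occur in S_3 (6T2). Each of the other remaining candidates has further cycle types, and by the Chebotarev density theorem the matching factorization patterns would occur for a proportion of primes equal to their share of the group: C_6 (6T1) additionally contains elements of type 6 (2 of its 6 elements, about 33% of primes); D_6 (6T3) additionally contains elements of type 6, 2+2+1+1 (5 of its 12 elements, about 42% of primes); C_3 x S_3 (6T5) additionally contains elements of type 6, 3+1+1+1 (10 of its 18 elements, about 56% of primes); A_4 x C_2 (6T6) additionally contains elements of type 6, 2+2+1+1, 2+1+1+1+1 (14 of its 24 elements, about 58% of primes); S_4 (6T8) additionally contains elements of type 4+1+1, 2+2+1+1 (9 of its 24 elements, about 38% of primes); S_3 x S_3 (6T9) additionally contains elements of type 6, 3+1+1+1, 2+2+1+1 (25 of its 36 elements, about 69% of primes); S_4 x C_2 (6T11) additionally contains elements of type 6, 4+2, 4+1+1, 2+2+1+1, 2+1+1+1+1 (32 of its 48 elements, about 67% of primes); (S_3 x S_3) : C_2 (6T13) additionally contains elements of type 6, 4+2, 3+2+1, 3+1+1+1, 2+2+1+1, 2+1+1+1+1 (61 of its 72 elements, about 85% of primes); PGL(2,5) (6T14) additionally contains elements of type 6, 5+1, 4+1+1, 2+2+1+1 (89 of its 120 elements, about 74% of primes); S_6 (6T16) additionally contains elements of type 6, 5+1, 4+2, 4+1+1, 3+2+1, 3+1+1+1, 2+2+1+1, 2+1+1+1+1 (664 of its 720 elements, about 92% of primes). None of the 23 primes tested shows any such pattern (for each of these groups the chance of that is below 10^-4), which rules them out. Hence G = S_3 (6T2), of order 6. The Galois group S_3 (6T2) has order 6, so the splitting field has degree 6 over Q.

6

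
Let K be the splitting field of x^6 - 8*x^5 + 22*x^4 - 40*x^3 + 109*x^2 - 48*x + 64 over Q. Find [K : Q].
The degree of the splitting field over Q equals the order of the Galois group, so first determine the group. The polynomial f is an irreducible sextic over Q, so G = Gal(f/Q) is one of the 16 transitive subgroups 6T1, ..., 6T16 of S_6. The discriminant of f is -3767550835949568, which is not a perfect square, so G is not contained in A_6. The transitive groups of degree 6 not contained in A_6 are: C_6 (6T1, order 6), S_3 (6T2, order 6), D_6 (6T3, order 12), C_3 x S_3 (6T5, order 18), A_4 x C_2 (6T6, order 24), S_4 (6T8, order 24), S_3 x S_3 (6T9, order 36), S_4 x C_2 (6T11, order 48), (S_3 x S_3) : C_2 (6T13, order 72), PGL(2,5) (6T14, order 120), S_6 (6T16, order 720). By Dedekind's theorem, for a prime p not dividing disc(f) the degrees of the irreducible factors of f mod p form the cycle type of an element of G. Factoring f modulo the 27 such primes p <= 113 (skipping 2, 3, 41, which divide the discriminant), each new pattern first appears at: mod 5: f = (x + 4)(x^2 + 2x + 3)(x^3 + x^2 + 2), pattern 3+2+1; mod 7: f = (x^2 + 2x + 5)(x^4 + 4x^3 + 2x^2 + 6x + 3), pattern 4+2; mod 17: f = (x^3 + 13x^2 + 10x + 9)(x^3 + 13x^2 + 13x + 9), pattern 3+3; mod 19: f = (x^2 + 4x + 15)(x^2 + 9x + 10)(x^2 + 17x + 6), pattern 2+2+2; mod 31: f = (x^6 + 23x^5 + 22x^4 + 22x^3 + 16x^2 + 14x + 2), pattern 6; mod 37: f = (x + 32)(x + 33)(x^2 + 2)(x^2 + x + 9), pattern 2+2+1+1; mod 61: f = (x + 26)(x + 33)(x + 59)(x^3 + 57x^2 + 59x + 53), pattern 3+1+1+1; mod 113: f = (x + 40)(x + 80)(x + 81)(x + 101)(x^2 + 29x + 79), pattern 2+1+1+1+1. No other pattern occurs in this range, so the set of observed cycle types is {3+2+1, 4+2, 3+3, 2+2+2, 6, 2+2+1+1, 3+1+1+1, 2+1+1+1+1}. The candidates containing elements of all these cycle types are (S_3 x S_3) : C_2 (6T13) of order 72, S_6 (6T16) of order 720; the others are excluded. The observed types are precisely the cycle types that occur in (S_3 x S_3) : C_2 (6T13) (apart from the identity). Each of the other remaining candidates has further cycle types, and by the Chebotarev density theorem the matching factorization patterns would occur for a proportion of primes equal to their share of the group: S_6 (6T16) additionally contains elements of type 5+1, 4+1+1 (234 of its 720 elements, about 32% of primes). None of the 27 primes tested shows any such pattern (for each of these groups the chance of that is below 10^-4), which rules them out. Hence G = (S_3 x S_3) : C_2 (6T13), of order 72. The Galois group (S_3 x S_3) : C_2 (6T13) has order 72, so the splitting field has degree 72 over Q.

72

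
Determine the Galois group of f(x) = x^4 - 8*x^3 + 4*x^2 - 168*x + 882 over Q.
D_4 (also written D4)

The polynomial is an irreducible quartic over Q and its discriminant is -103792969728, which is not a perfect square, so the Galois group is not contained in A_4. The resolvent cubic y^3 - 4*y^2 - 2184*y - 70560 has exactly one rational root, so the Galois group is C_4 or D_4. The quartic remains irreducible over Q(sqrt(disc)), so the group is D_4.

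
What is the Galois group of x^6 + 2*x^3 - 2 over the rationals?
6T9: S_3 x S_3

The polynomial f is an irreducible sextic over Q, so G = Gal(f/Q) is one of the 16 transitive subgroups 6T1, ..., 6T16 of S_6. The discriminant of f is 5038848, which is not a perfect square, so G is not contained in A_6. The transitive groups of degree 6 not contained in A_6 are: C_6 (6T1, order 6), S_3 (6T2, order 6), D_6 (6T3, order 12), C_3 x S_3 (6T5, order 18), A_4 x C_2 (6T6, order 24), S_4 (6T8, order 24), S_3 x S_3 (6T9, order 36), S_4 x C_2 (6T11, order 48), (S_3 x S_3) : C_2 (6T13, order 72), PGL(2,5) (6T14, order 120), S_6 (6T16, order 720). By Dedekind's theorem, for a prime p not dividing disc(f) the degrees of the irreducible factors of f mod p form the cycle type of an element of G. Factoring f modulo the 23 such primes p <= 97 (skipping 2, 3, which divide the discriminant), each new pattern first appears at: mod 5: f = (x^6 + 2x^3 + 3), pattern 6; mod 11: f = (x + 6)(x + 8)(x^2 + 3x + 9)(x^2 + 5x + 3), pattern 2+2+1+1; mod 13: f = (x + 7)(x + 8)(x + 11)(x^3 + 10), pattern 3+1+1+1; mod 31: f = (x^2 + 17x + 27)(x^2 + 22x + 11)(x^2 + 23x + 24), pattern 2+2+2; mod 97: f = (x^3 + 11)(x^3 + 88), pattern 3+3. No other pattern occurs in this range, so the set of observed cycle types is {6, 2+2+1+1, 3+1+1+1, 2+2+2, 3+3}. The candidates containing elements of all these cycle types are S_3 x S_3 (6T9) of order 36, (S_3 x S_3) : C_2 (6T13) of order 72, S_6 (6T16) of order 720; the others are excluded. The observed types are precisely the cycle types that occur in S_3 x S_3 (6T9) (apart from the identity). Each of the other remaining candidates has further cycle types, and by the Chebotarev density theorem the matching factorization patterns would occur for a proportion of primes equal to their share of the group: (S_3 x S_3) : C_2 (6T13) additionally contains elements of type 4+2, 3+2+1, 2+1+1+1+1 (36 of its 72 elements, about 50% of primes); S_6 (6T16) additionally contains elements of type 5+1, 4+2, 4+1+1, 3+2+1, 2+1+1+1+1 (459 of its 720 elements, about 64% of primes). None of the 23 primes tested shows any such pattern (for each of these groups the chance of that is below 10^-4), which rules them out. Hence G = S_3 x S_3 (6T9), of order 36.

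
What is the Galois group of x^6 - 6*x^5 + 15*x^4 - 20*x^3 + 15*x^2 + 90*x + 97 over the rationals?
The polynomial f is an irreducible sextic over Q, so G = Gal(f/Q) is one of the 16 transitive subgroups 6T1, ..., 6T16 of S_6. The discriminant of f is -9727331052552192, which is not a perfect square, so G is not contained in A_6. The transitive groups of degree 6 not contained in A_6 are: C_6 (6T1, order 6), S_3 (6T2, order 6), D_6 (6T3, order 12), C_3 x S_3 (6T5, order 18), A_4 x C_2 (6T6, order 24), S_4 (6T8, order 24), S_3 x S_3 (6T9, order 36), S_4 x C_2 (6T11, order 48), (S_3 x S_3) : C_2 (6T13, order 72), PGL(2,5) (6T14, order 120), S_6 (6T16, order 720). By Dedekind's theorem, for a prime p not dividing disc(f) the degrees of the irreducible factors of f mod p form the cycle type of an element of G. Factoring f modulo the 27 such primes p <= 127 (skipping 2, 3, 17, 43, which divide the discriminant), each new pattern first appears at: mod 5: f = (x^6 + 4x^5 + 2), pattern 6; mod 7: f = (x + 4)(x^2 + 4x + 5)(x^3 + x + 1), pattern 3+2+1; mod 11: f = (x^2 + 2x + 5)(x^4 + 3x^3 + 4x^2 + x + 4), pattern 4+2; mod 13: f = (x + 6)(x + 9)(x^2 + 11)(x^2 + 5x + 5), pattern 2+2+1+1; mod 61: f = (x + 3)(x + 7)(x + 19)(x + 41)(x^2 + 46x + 31), pattern 2+1+1+1+1; mod 97: f = (x)(x + 19)(x + 23)(x^3 + 49x^2 + 42x + 83), pattern 3+1+1+1; mod 113: f = (x^2 + 6x + 33)(x^2 + 13x + 48)(x^2 + 88x + 105), pattern 2+2+2; mod 127: f = (x^3 + 46x^2 + 75x + 22)(x^3 + 75x^2 + 46x + 91), pattern 3+3. No other pattern occurs in this range, so the set of observed cycle types is {6, 3+2+1, 4+2, 2+2+1+1, 2+1+1+1+1, 3+1+1+1, 2+2+2, 3+3}. The candidates containing elements of all these cycle types are (S_3 x S_3) : C_2 (6T13) of order 72, S_6 (6T16) of order 720; the others are excluded. The observed types are precisely the cycle types that occur in (S_3 x S_3) : C_2 (6T13) (apart from the identity). Each of the other remaining candidates has further cycle types, and by the Chebotarev density theorem the matching factorization patterns would occur for a proportion of primes equal to their share of the group: S_6 (6T16) additionally contains elements of type 5+1, 4+1+1 (234 of its 720 elements, about 32% of primes). None of the 27 primes tested shows any such pattern (for each of these groups the chance of that is below 10^-4), which rules them out. Hence G = (S_3 x S_3) : C_2 (6T13), of order 72.

(S_3 x S_3) : C_2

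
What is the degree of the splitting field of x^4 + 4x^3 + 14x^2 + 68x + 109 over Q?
The degree of the splitting field over Q equals the order of the Galois group, so first determine the group. The polynomial is an irreducible quartic over Q and its discriminant is 7225344 = 2688^2, a perfect square, so the Galois group is contained in A_4. The resolvent cubic y^3 - 14*y^2 - 164*y - 264 splits completely over Q, which gives the Klein four-group V_4. The Galois group V_4 (4T2) has order 4, so the splitting field has degree 4 over Q.

4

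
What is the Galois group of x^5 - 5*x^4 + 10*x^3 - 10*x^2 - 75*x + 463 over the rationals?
D_5 (order 10)

The polynomial f is an irreducible quintic over Q, so G = Gal(f/Q) is a transitive subgroup of S_5: one of C_5 (5T1, order 5), D_5 (5T2, order 10), F_20 (5T3, order 20), A_5 (5T4, order 60) or S_5 (5T5, order 120). The discriminant of f is 67108864000000 = 8192000^2, a perfect square, so G is contained in A_5. The transitive groups of degree 5 contained in A_5 are: C_5 (5T1, order 5), D_5 (5T2, order 10), A_5 (5T4, order 60). By Dedekind's theorem, for a prime p not dividing disc(f) the degrees of the irreducible factors of f mod p form the cycle type of an element of G. Factoring f modulo the 23 such primes p <= 97 (skipping 2, 5, which divide the discriminant), each new pattern first appears at: mod 3: f = (x + 2)(x^2 + 1)(x^2 + 2x + 2), pattern 2+2+1; mod 7: f = (x^5 + 2x^4 + 3x^3 + 4x^2 + 2x + 1), pattern 5. No other pattern occurs in this range, so the set of observed cycle types is {2+2+1, 5}. The candidates containing elements of all these cycle types are D_5 (5T2) of order 10, A_5 (5T4) of order 60; the others are excluded. The observed types are precisely the cycle types that occur in D_5 (5T2) (apart from the identity). Each of the other remaining candidates has further cycle types, and by the Chebotarev density theorem the matching factorization patterns would occur for a proportion of primes equal to their share of the group: A_5 (5T4) additionally contains elements of type 3+1+1 (20 of its 60 elements, about 33% of primes). None of the 23 primes tested shows any such pattern (for each of these groups the chance of that is below 10^-4), which rules them out. Hence G = D_5 (5T2), of order 10.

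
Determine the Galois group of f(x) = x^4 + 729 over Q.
V_4 (order 4)

The polynomial is an irreducible quartic over Q and its discriminant is 99179645184 = 314928^2, a perfect square, so the Galois group is contained in A_4. The resolvent cubic y^3 - 2916*y splits completely over Q, which gives the Klein four-group V_4.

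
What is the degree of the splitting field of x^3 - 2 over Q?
6

The degree of the splitting field over Q equals the order of the Galois group, so first determine the group. The polynomial is an irreducible cubic over Q and its discriminant is -108, which is not a perfect square. For an irreducible cubic, a non-square discriminant gives Galois group S_3. The Galois group S_3 (3T2) has order 6, so the splitting field has degree 6 over Q.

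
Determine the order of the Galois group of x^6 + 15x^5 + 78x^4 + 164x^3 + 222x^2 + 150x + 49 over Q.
18

The degree of the splitting field over Q equals the order of the Galois group, so first determine the group. The polynomial f is an irreducible sextic over Q, so G = Gal(f/Q) is one of the 16 transitive subgroups 6T1, ..., 6T16 of S_6. The discriminant of f is -747824418170163, which is not a perfect square, so G is not contained in A_6. The transitive groups of degree 6 not contained in A_6 are: C_6 (6T1, order 6), S_3 (6T2, order 6), D_6 (6T3, order 12), C_3 x S_3 (6T5, order 18), A_4 x C_2 (6T6, order 24), S_4 (6T8, order 24), S_3 x S_3 (6T9, order 36), S_4 x C_2 (6T11, order 48), (S_3 x S_3) : C_2 (6T13, order 72), PGL(2,5) (6T14, order 120), S_6 (6T16, order 720). By Dedekind's theorem, for a prime p not dividing disc(f) the degrees of the irreducible factors of f mod p form the cycle type of an element of G. Factoring f modulo the 33 such primes p <= 149 (skipping 3, 43, which divide the discriminant), each new pattern first appears at: mod 2: f = (x^6 + x^5 + 1), pattern 6; mod 7: f = (x)(x + 1)(x + 6)(x^3 + x^2 + 2x + 4), pattern 3+1+1+1; mod 17: f = (x^2 + 7x + 11)(x^2 + 9x + 13)(x^2 + 16x + 7), pattern 2+2+2; mod 19: f = (x^3 + 4x^2 + 16x + 6)(x^3 + 11x^2 + 18x + 5), pattern 3+3; mod 73: f = (x + 13)(x + 17)(x + 45)(x + 47)(x + 48)(x + 64), pattern 1+1+1+1+1+1. No other pattern occurs in this range, so the set of observed cycle types is {6, 3+1+1+1, 2+2+2, 3+3, 1+1+1+1+1+1}. The candidates containing elements of all these cycle types are C_3 x S_3 (6T5) of order 18, S_3 x S_3 (6T9) of order 36, (S_3 x S_3) : C_2 (6T13) of order 72, S_6 (6T16) of order 720; the others are excluded. The observed types are precisely the cycle types that occur in C_3 x S_3 (6T5). Each of the other remaining candidates has further cycle types, and by the Chebotarev density theorem the matching factorization patterns would occur for a proportion of primes equal to their share of the group: S_3 x S_3 (6T9) additionally contains elements of type 2+2+1+1 (9 of its 36 elements, about 25% of primes); (S_3 x S_3) : C_2 (6T13) additionally contains elements of type 4+2, 3+2+1, 2+2+1+1, 2+1+1+1+1 (45 of its 72 elements, about 62% of primes); S_6 (6T16) additionally contains elements of type 5+1, 4+2, 4+1+1, 3+2+1, 2+2+1+1, 2+1+1+1+1 (504 of its 720 elements, about 70% of primes). None of the 33 primes tested shows any such pattern (for each of these groups the chance of that is below 10^-4), which rules them out. Hence G = C_3 x S_3 (6T5), of order 18. The Galois group C_3 x S_3 (6T5) has order 18, so the splitting field has degree 18 over Q.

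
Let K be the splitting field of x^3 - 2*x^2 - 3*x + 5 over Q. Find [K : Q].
3

The degree of the splitting field over Q equals the order of the Galois group, so first determine the group. The polynomial is an irreducible cubic over Q and its discriminant is 169 = 13^2, a perfect square. For an irreducible cubic, a square discriminant forces the Galois group to be A_3, the cyclic group of order 3. The Galois group C_3 (3T1) has order 3, so the splitting field has degree 3 over Q.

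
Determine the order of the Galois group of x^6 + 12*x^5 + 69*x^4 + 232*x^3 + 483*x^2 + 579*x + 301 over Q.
The degree of the splitting field over Q equals the order of the Galois group, so first determine the group. The polynomial f is an irreducible sextic over Q, so G = Gal(f/Q) is one of the 16 transitive subgroups 6T1, ..., 6T16 of S_6. The discriminant of f is -68755887963, which is not a perfect square, so G is not contained in A_6. The transitive groups of degree 6 not contained in A_6 are: C_6 (6T1, order 6), S_3 (6T2, order 6), D_6 (6T3, order 12), C_3 x S_3 (6T5, order 18), A_4 x C_2 (6T6, order 24), S_4 (6T8, order 24), S_3 x S_3 (6T9, order 36), S_4 x C_2 (6T11, order 48), (S_3 x S_3) : C_2 (6T13, order 72), PGL(2,5) (6T14, order 120), S_6 (6T16, order 720). By Dedekind's theorem, for a prime p not dividing disc(f) the degrees of the irreducible factors of f mod p form the cycle type of an element of G. Factoring f modulo the 33 such primes p <= 151 (skipping 3, 7, 89, which divide the discriminant), each new pattern first appears at: mod 2: f = (x^6 + x^4 + x^2 + x + 1), pattern 6; mod 13: f = (x + 9)(x + 11)(x + 12)(x^3 + 6x^2 + 6x + 3), pattern 3+1+1+1; mod 17: f = (x^2 + 15x + 8)(x^2 + 15x + 13)(x^2 + 16x + 6), pattern 2+2+2; mod 19: f = (x^3 + 6x^2 + x + 9)(x^3 + 6x^2 + 13x + 6), pattern 3+3; mod 73: f = (x + 7)(x + 8)(x + 21)(x + 32)(x + 39)(x + 51), pattern 1+1+1+1+1+1. No other pattern occurs in this range, so the set of observed cycle types is {6, 3+1+1+1, 2+2+2, 3+3, 1+1+1+1+1+1}. The candidates containing elements of all these cycle types are C_3 x S_3 (6T5) of order 18, S_3 x S_3 (6T9) of order 36, (S_3 x S_3) : C_2 (6T13) of order 72, S_6 (6T16) of order 720; the others are excluded. The observed types are precisely the cycle types that occur in C_3 x S_3 (6T5). Each of the other remaining candidates has further cycle types, and by the Chebotarev density theorem the matching factorization patterns would occur for a proportion of primes equal to their share of the group: S_3 x S_3 (6T9) additionally contains elements of type 2+2+1+1 (9 of its 36 elements, about 25% of primes); (S_3 x S_3) : C_2 (6T13) additionally contains elements of type 4+2, 3+2+1, 2+2+1+1, 2+1+1+1+1 (45 of its 72 elements, about 62% of primes); S_6 (6T16) additionally contains elements of type 5+1, 4+2, 4+1+1, 3+2+1, 2+2+1+1, 2+1+1+1+1 (504 of its 720 elements, about 70% of primes). None of the 33 primes tested shows any such pattern (for each of these groups the chance of that is below 10^-4), which rules them out. Hence G = C_3 x S_3 (6T5), of order 18. The Galois group C_3 x S_3 (6T5) has order 18, so the splitting field has degree 18 over Q.

18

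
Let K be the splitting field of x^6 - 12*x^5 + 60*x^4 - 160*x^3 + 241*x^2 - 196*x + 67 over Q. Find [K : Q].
The degree of the splitting field over Q equals the order of the Galois group, so first determine the group. The polynomial f is an irreducible sextic over Q, so G = Gal(f/Q) is one of the 16 transitive subgroups 6T1, ..., 6T16 of S_6. The discriminant of f is 61504 = 248^2, a perfect square, so G is contained in A_6. The transitive groups of degree 6 contained in A_6 are: A_4 (6T4, order 12), S_4 (6T7, order 24), (C_3 x C_3) : C_4 (6T10, order 36), PSL(2,5) (6T12, order 60), A_6 (6T15, order 360). By Dedekind's theorem, for a prime p not dividing disc(f) the degrees of the irreducible factors of f mod p form the cycle type of an element of G. Factoring f modulo the 79 such primes p <= 419 (skipping 2, 31, which divide the discriminant), each new pattern first appears at: mod 3: f = (x^2 + 2x + 2)(x^4 + x^3 + 2x^2 + 2x + 2), pattern 4+2; mod 5: f = (x^3 + x + 4)(x^3 + 3x^2 + 4x + 3), pattern 3+3; mod 11: f = (x + 1)(x + 6)(x^2 + 3)(x^2 + 3x + 8), pattern 2+2+1+1; mod 67: f = (x)(x + 1)(x + 9)(x + 54)(x + 62)(x + 63), pattern 1+1+1+1+1+1. No other pattern occurs in this range, so the set of observed cycle types is {4+2, 3+3, 2+2+1+1, 1+1+1+1+1+1}. The candidates containing elements of all these cycle types are S_4 (6T7) of order 24, (C_3 x C_3) : C_4 (6T10) of order 36, A_6 (6T15) of order 360; the others are excluded. The observed types are precisely the cycle types that occur in S_4 (6T7). Each of the other remaining candidates has further cycle types, and by the Chebotarev density theorem the matching factorization patterns would occur for a proportion of primes equal to their share of the group: (C_3 x C_3) : C_4 (6T10) additionally contains elements of type 3+1+1+1 (4 of its 36 elements, about 11% of primes); A_6 (6T15) additionally contains elements of type 5+1, 3+1+1+1 (184 of its 360 elements, about 51% of primes). None of the 79 primes tested shows any such pattern (for each of these groups the chance of that is below 10^-4), which rules them out. Hence G = S_4 (6T7), of order 24. The Galois group S_4 (6T7) has order 24, so the splitting field has degree 24 over Q.

24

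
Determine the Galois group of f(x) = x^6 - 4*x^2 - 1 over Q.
S_4, S_4(6d), the S_4-action on 6 points inside A_6

The polynomial f is an irreducible sextic over Q, so G = Gal(f/Q) is one of the 16 transitive subgroups 6T1, ..., 6T16 of S_6. The discriminant of f is 3356224 = 1832^2, a perfect square, so G is contained in A_6. The transitive groups of degree 6 contained in A_6 are: A_4 (6T4, order 12), S_4 (6T7, order 24), (C_3 x C_3) : C_4 (6T10, order 36), PSL(2,5) (6T12, order 60), A_6 (6T15, order 360). By Dedekind's theorem, for a prime p not dividing disc(f) the degrees of the irreducible factors of f mod p form the cycle type of an element of G. Factoring f modulo the 79 such primes p <= 419 (skipping 2, 229, which divide the discriminant), each new pattern first appears at: mod 3: f = (x^3 + x^2 + 2x + 1)(x^3 + 2x^2 + 2x + 2), pattern 3+3; mod 7: f = (x^2 + 4)(x^4 + 3x^2 + 5), pattern 4+2; mod 23: f = (x + 9)(x + 14)(x^2 + x + 18)(x^2 + 22x + 18), pattern 2+2+1+1; mod 193: f = (x + 87)(x + 90)(x + 93)(x + 100)(x + 103)(x + 106), pattern 1+1+1+1+1+1. No other pattern occurs in this range, so the set of observed cycle types is {3+3, 4+2, 2+2+1+1, 1+1+1+1+1+1}. The candidates containing elements of all these cycle types are S_4 (6T7) of order 24, (C_3 x C_3) : C_4 (6T10) of order 36, A_6 (6T15) of order 360; the others are excluded. The observed types are precisely the cycle types that occur in S_4 (6T7). Each of the other remaining candidates has further cycle types, and by the Chebotarev density theorem the matching factorization patterns would occur for a proportion of primes equal to their share of the group: (C_3 x C_3) : C_4 (6T10) additionally contains elements of type 3+1+1+1 (4 of its 36 elements, about 11% of primes); A_6 (6T15) additionally contains elements of type 5+1, 3+1+1+1 (184 of its 360 elements, about 51% of primes). None of the 79 primes tested shows any such pattern (for each of these groups the chance of that is below 10^-4), which rules them out. Hence G = S_4 (6T7), of order 24.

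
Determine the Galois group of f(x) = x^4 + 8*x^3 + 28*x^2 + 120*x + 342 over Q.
The polynomial is an irreducible quartic over Q and its discriminant is 884017152, which is not a perfect square, so the Galois group is not contained in A_4. The resolvent cubic y^3 - 28*y^2 - 408*y + 2016 has exactly one rational root, so the Galois group is C_4 or D_4. The quartic remains irreducible over Q(sqrt(disc)), so the group is D_4.

D_4 (also written D4)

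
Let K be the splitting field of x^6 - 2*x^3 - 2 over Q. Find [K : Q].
The degree of the splitting field over Q equals the order of the Galois group, so first determine the group. The polynomial f is an irreducible sextic over Q, so G = Gal(f/Q) is one of the 16 transitive subgroups 6T1, ..., 6T16 of S_6. The discriminant of f is 5038848, which is not a perfect square, so G is not contained in A_6. The transitive groups of degree 6 not contained in A_6 are: C_6 (6T1, order 6), S_3 (6T2, order 6), D_6 (6T3, order 12), C_3 x S_3 (6T5, order 18), A_4 x C_2 (6T6, order 24), S_4 (6T8, order 24), S_3 x S_3 (6T9, order 36), S_4 x C_2 (6T11, order 48), (S_3 x S_3) : C_2 (6T13, order 72), PGL(2,5) (6T14, order 120), S_6 (6T16, order 720). By Dedekind's theorem, for a prime p not dividing disc(f) the degrees of the irreducible factors of f mod p form the cycle type of an element of G. Factoring f modulo the 23 such primes p <= 97 (skipping 2, 3, which divide the discriminant), each new pattern first appears at: mod 5: f = (x^6 + 3x^3 + 3), pattern 6; mod 11: f = (x + 3)(x + 5)(x^2 + 6x + 3)(x^2 + 8x + 9), pattern 2+2+1+1; mod 13: f = (x + 2)(x + 5)(x + 6)(x^3 + 3), pattern 3+1+1+1; mod 31: f = (x^2 + 8x + 24)(x^2 + 9x + 11)(x^2 + 14x + 27), pattern 2+2+2; mod 97: f = (x^3 + 9)(x^3 + 86), pattern 3+3. No other pattern occurs in this range, so the set of observed cycle types is {6, 2+2+1+1, 3+1+1+1, 2+2+2, 3+3}. The candidates containing elements of all these cycle types are S_3 x S_3 (6T9) of order 36, (S_3 x S_3) : C_2 (6T13) of order 72, S_6 (6T16) of order 720; the others are excluded. The observed types are precisely the cycle types that occur in S_3 x S_3 (6T9) (apart from the identity). Each of the other remaining candidates has further cycle types, and by the Chebotarev density theorem the matching factorization patterns would occur for a proportion of primes equal to their share of the group: (S_3 x S_3) : C_2 (6T13) additionally contains elements of type 4+2, 3+2+1, 2+1+1+1+1 (36 of its 72 elements, about 50% of primes); S_6 (6T16) additionally contains elements of type 5+1, 4+2, 4+1+1, 3+2+1, 2+1+1+1+1 (459 of its 720 elements, about 64% of primes). None of the 23 primes tested shows any such pattern (for each of these groups the chance of that is below 10^-4), which rules them out. Hence G = S_3 x S_3 (6T9), of order 36. The Galois group S_3 x S_3 (6T9) has order 36, so the splitting field has degree 36 over Q.

36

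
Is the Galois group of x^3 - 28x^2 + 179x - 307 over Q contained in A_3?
The polynomial is irreducible of degree 3 over Q. Its discriminant is 373321 = 611^2, a perfect square. A Galois group lies in the alternating group exactly when the discriminant is a square in Q, so the Galois group (C_3) is contained in A_3.

Yes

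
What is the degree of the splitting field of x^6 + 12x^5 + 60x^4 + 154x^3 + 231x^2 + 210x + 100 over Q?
The degree of the splitting field over Q equals the order of the Galois group, so first determine the group. The polynomial f is an irreducible sextic over Q, so G = Gal(f/Q) is one of the 16 transitive subgroups 6T1, ..., 6T16 of S_6. The discriminant of f is -1160950579200, which is not a perfect square, so G is not contained in A_6. The transitive groups of degree 6 not contained in A_6 are: C_6 (6T1, order 6), S_3 (6T2, order 6), D_6 (6T3, order 12), C_3 x S_3 (6T5, order 18), A_4 x C_2 (6T6, order 24), S_4 (6T8, order 24), S_3 x S_3 (6T9, order 36), S_4 x C_2 (6T11, order 48), (S_3 x S_3) : C_2 (6T13, order 72), PGL(2,5) (6T14, order 120), S_6 (6T16, order 720). By Dedekind's theorem, for a prime p not dividing disc(f) the degrees of the irreducible factors of f mod p form the cycle type of an element of G. Factoring f modulo the 23 such primes p <= 101 (skipping 2, 3, 5, which divide the discriminant), each new pattern first appears at: mod 7: f = (x^3 + 6x^2 + 4x + 1)(x^3 + 6x^2 + 6x + 2), pattern 3+3; mod 11: f = (x^2 + 6x + 2)(x^2 + 8x + 3)(x^2 + 9x + 2), pattern 2+2+2; mod 61: f = (x + 8)(x + 14)(x + 16)(x + 20)(x + 37)(x + 39), pattern 1+1+1+1+1+1. No other pattern occurs in this range, so the set of observed cycle types is {3+3, 2+2+2, 1+1+1+1+1+1}. The candidates containing elements of all these cycle types are C_6 (6T1) of order 6, S_3 (6T2) of order 6, D_6 (6T3) of order 12, C_3 x S_3 (6T5) of order 18, A_4 x C_2 (6T6) of order 24, S_4 (6T8) of order 24, S_3 x S_3 (6T9) of order 36, S_4 x C_2 (6T11) of order 48, (S_3 x S_3) : C_2 (6T13) of order 72, PGL(2,5) (6T14) of order 120, S_6 (6T16) of order 720; the others are excluded. The observed types are precisely the cycle types that occur in S_3 (6T2). Each of the other remaining candidates has further cycle types, and by the Chebotarev density theorem the matching factorization patterns would occur for a proportion of primes equal to their share of the group: C_6 (6T1) additionally contains elements of type 6 (2 of its 6 elements, about 33% of primes); D_6 (6T3) additionally contains elements of type 6, 2+2+1+1 (5 of its 12 elements, about 42% of primes); C_3 x S_3 (6T5) additionally contains elements of type 6, 3+1+1+1 (10 of its 18 elements, about 56% of primes); A_4 x C_2 (6T6) additionally contains elements of type 6, 2+2+1+1, 2+1+1+1+1 (14 of its 24 elements, about 58% of primes); S_4 (6T8) additionally contains elements of type 4+1+1, 2+2+1+1 (9 of its 24 elements, about 38% of primes); S_3 x S_3 (6T9) additionally contains elements of type 6, 3+1+1+1, 2+2+1+1 (25 of its 36 elements, about 69% of primes); S_4 x C_2 (6T11) additionally contains elements of type 6, 4+2, 4+1+1, 2+2+1+1, 2+1+1+1+1 (32 of its 48 elements, about 67% of primes); (S_3 x S_3) : C_2 (6T13) additionally contains elements of type 6, 4+2, 3+2+1, 3+1+1+1, 2+2+1+1, 2+1+1+1+1 (61 of its 72 elements, about 85% of primes); PGL(2,5) (6T14) additionally contains elements of type 6, 5+1, 4+1+1, 2+2+1+1 (89 of its 120 elements, about 74% of primes); S_6 (6T16) additionally contains elements of type 6, 5+1, 4+2, 4+1+1, 3+2+1, 3+1+1+1, 2+2+1+1, 2+1+1+1+1 (664 of its 720 elements, about 92% of primes). None of the 23 primes tested shows any such pattern (for each of these groups the chance of that is below 10^-4), which rules them out. Hence G = S_3 (6T2), of order 6. The Galois group S_3 (6T2) has order 6, so the splitting field has degree 6 over Q.

6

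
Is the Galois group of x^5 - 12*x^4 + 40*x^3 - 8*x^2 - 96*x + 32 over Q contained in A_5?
The polynomial is irreducible of degree 5 over Q. Its discriminant is 15352201216 = 123904^2, a perfect square. A Galois group lies in the alternating group exactly when the discriminant is a square in Q, so the Galois group (C_5) is contained in A_5.

Yes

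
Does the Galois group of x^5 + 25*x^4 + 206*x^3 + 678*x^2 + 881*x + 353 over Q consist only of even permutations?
The polynomial is irreducible of degree 5 over Q. Its discriminant is 8121314443264 = 2849792^2, a perfect square. A Galois group lies in the alternating group exactly when the discriminant is a square in Q, so the Galois group (C_5) is contained in A_5.

Yes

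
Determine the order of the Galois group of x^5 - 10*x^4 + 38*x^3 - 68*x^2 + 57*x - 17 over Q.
120

The degree of the splitting field over Q equals the order of the Galois group, so first determine the group. The polynomial f is an irreducible quintic over Q, so G = Gal(f/Q) is a transitive subgroup of S_5: one of C_5 (5T1, order 5), D_5 (5T2, order 10), F_20 (5T3, order 20), A_5 (5T4, order 60) or S_5 (5T5, order 120). The discriminant of f is 2869, which is not a perfect square, so G is not contained in A_5. The transitive groups of degree 5 not contained in A_5 are: F_20 (5T3, order 20), S_5 (5T5, order 120). By Dedekind's theorem, for a prime p not dividing disc(f) the degrees of the irreducible factors of f mod p form the cycle type of an element of G. Factoring f modulo the first such prime p = 2, each new pattern first appears at: mod 2: f = (x^2 + x + 1)(x^3 + x^2 + 1), pattern 3+2. No other pattern occurs in this range, so the set of observed cycle types is {3+2}. Among the candidates above, the only group containing elements of all these cycle types is S_5 (5T5) — F_20 (5T3) lacks at least one of them. Hence G = S_5 (5T5), of order 120. The Galois group S_5 (5T5) has order 120, so the splitting field has degree 120 over Q.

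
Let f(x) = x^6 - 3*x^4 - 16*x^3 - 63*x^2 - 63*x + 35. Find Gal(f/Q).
S_3 x S_3, the direct product S_3 x S_3 in its degree-6 action

The polynomial f is an irreducible sextic over Q, so G = Gal(f/Q) is one of the 16 transitive subgroups 6T1, ..., 6T16 of S_6. The discriminant of f is 1656708629428629, which is not a perfect square, so G is not contained in A_6. The transitive groups of degree 6 not contained in A_6 are: C_6 (6T1, order 6), S_3 (6T2, order 6), D_6 (6T3, order 12), C_3 x S_3 (6T5, order 18), A_4 x C_2 (6T6, order 24), S_4 (6T8, order 24), S_3 x S_3 (6T9, order 36), S_4 x C_2 (6T11, order 48), (S_3 x S_3) : C_2 (6T13, order 72), PGL(2,5) (6T14, order 120), S_6 (6T16, order 720). By Dedekind's theorem, for a prime p not dividing disc(f) the degrees of the irreducible factors of f mod p form the cycle type of an element of G. Factoring f modulo the 16 such primes p <= 67 (skipping 3, 7, 29, which divide the discriminant), each new pattern first appears at: mod 2: f = (x^6 + x^4 + x^2 + x + 1), pattern 6; mod 5: f = (x)(x + 3)(x^2 + 3)(x^2 + 2x + 3), pattern 2+2+1+1; mod 13: f = (x + 6)(x + 9)(x + 11)(x^3 + 12x + 1), pattern 3+1+1+1; mod 19: f = (x^2 + 17)(x^2 + 3x + 13)(x^2 + 16x + 14), pattern 2+2+2; mod 67: f = (x^3 + 10x + 22)(x^3 + 54x + 29), pattern 3+3. No other pattern occurs in this range, so the set of observed cycle types is {6, 2+2+1+1, 3+1+1+1, 2+2+2, 3+3}. The candidates containing elements of all these cycle types are S_3 x S_3 (6T9) of order 36, (S_3 x S_3) : C_2 (6T13) of order 72, S_6 (6T16) of order 720; the others are excluded. The observed types are precisely the cycle types that occur in S_3 x S_3 (6T9) (apart from the identity). Each of the other remaining candidates has further cycle types, and by the Chebotarev density theorem the matching factorization patterns would occur for a proportion of primes equal to their share of the group: (S_3 x S_3) : C_2 (6T13) additionally contains elements of type 4+2, 3+2+1, 2+1+1+1+1 (36 of its 72 elements, about 50% of primes); S_6 (6T16) additionally contains elements of type 5+1, 4+2, 4+1+1, 3+2+1, 2+1+1+1+1 (459 of its 720 elements, about 64% of primes). None of the 16 primes tested shows any such pattern (for each of these groups the chance of that is below 10^-4), which rules them out. Hence G = S_3 x S_3 (6T9), of order 36.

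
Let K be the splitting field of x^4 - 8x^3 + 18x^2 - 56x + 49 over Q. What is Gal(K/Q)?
The polynomial is an irreducible quartic over Q and its discriminant is -86704128, which is not a perfect square, so the Galois group is not contained in A_4. The resolvent cubic y^3 - 18*y^2 + 252*y - 2744 has exactly one rational root, so the Galois group is C_4 or D_4. The quartic remains irreducible over Q(sqrt(disc)), so the group is D_4.

D_4 (also written D4)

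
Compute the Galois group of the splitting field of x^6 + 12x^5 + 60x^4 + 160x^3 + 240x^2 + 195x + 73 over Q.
6T13: (S_3 x S_3) : C_2

The polynomial f is an irreducible sextic over Q, so G = Gal(f/Q) is one of the 16 transitive subgroups 6T1, ..., 6T16 of S_6. The discriminant of f is -9059283, which is not a perfect square, so G is not contained in A_6. The transitive groups of degree 6 not contained in A_6 are: C_6 (6T1, order 6), S_3 (6T2, order 6), D_6 (6T3, order 12), C_3 x S_3 (6T5, order 18), A_4 x C_2 (6T6, order 24), S_4 (6T8, order 24), S_3 x S_3 (6T9, order 36), S_4 x C_2 (6T11, order 48), (S_3 x S_3) : C_2 (6T13, order 72), PGL(2,5) (6T14, order 120), S_6 (6T16, order 720). By Dedekind's theorem, for a prime p not dividing disc(f) the degrees of the irreducible factors of f mod p form the cycle type of an element of G. Factoring f modulo the 28 such primes p <= 127 (skipping 3, 17, 43, which divide the discriminant), each new pattern first appears at: mod 2: f = (x^6 + x + 1), pattern 6; mod 7: f = (x + 1)(x^2 + 2)(x^3 + 4x^2 + 5x + 5), pattern 3+2+1; mod 11: f = (x^2 + 6x + 10)(x^4 + 6x^3 + 3x^2 + 5x + 4), pattern 4+2; mod 13: f = (x + 7)(x + 12)(x^2 + x + 4)(x^2 + 5x + 9), pattern 2+2+1+1; mod 61: f = (x + 4)(x + 6)(x + 12)(x + 23)(x^2 + 28x + 41), pattern 2+1+1+1+1; mod 97: f = (x + 12)(x + 14)(x + 51)(x^3 + 32x^2 + 79x + 72), pattern 3+1+1+1; mod 113: f = (x^2 + 8x + 22)(x^2 + 49x + 86)(x^2 + 68x + 91), pattern 2+2+2; mod 127: f = (x^3 + 45x^2 + 59x + 52)(x^3 + 94x^2 + 89x + 82), pattern 3+3. No other pattern occurs in this range, so the set of observed cycle types is {6, 3+2+1, 4+2, 2+2+1+1, 2+1+1+1+1, 3+1+1+1, 2+2+2, 3+3}. The candidates containing elements of all these cycle types are (S_3 x S_3) : C_2 (6T13) of order 72, S_6 (6T16) of order 720; the others are excluded. The observed types are precisely the cycle types that occur in (S_3 x S_3) : C_2 (6T13) (apart from the identity). Each of the other remaining candidates has further cycle types, and by the Chebotarev density theorem the matching factorization patterns would occur for a proportion of primes equal to their share of the group: S_6 (6T16) additionally contains elements of type 5+1, 4+1+1 (234 of its 720 elements, about 32% of primes). None of the 28 primes tested shows any such pattern (for each of these groups the chance of that is below 10^-4), which rules them out. Hence G = (S_3 x S_3) : C_2 (6T13), of order 72.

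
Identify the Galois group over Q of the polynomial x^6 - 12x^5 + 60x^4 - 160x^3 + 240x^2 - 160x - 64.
S_6, the symmetric group on 6 letters

The polynomial f is an irreducible sextic over Q, so G = Gal(f/Q) is one of the 16 transitive subgroups 6T1, ..., 6T16 of S_6. The discriminant of f is 53451941740544, which is not a perfect square, so G is not contained in A_6. The transitive groups of degree 6 not contained in A_6 are: C_6 (6T1, order 6), S_3 (6T2, order 6), D_6 (6T3, order 12), C_3 x S_3 (6T5, order 18), A_4 x C_2 (6T6, order 24), S_4 (6T8, order 24), S_3 x S_3 (6T9, order 36), S_4 x C_2 (6T11, order 48), (S_3 x S_3) : C_2 (6T13, order 72), PGL(2,5) (6T14, order 120), S_6 (6T16, order 720). By Dedekind's theorem, for a prime p not dividing disc(f) the degrees of the irreducible factors of f mod p form the cycle type of an element of G. Factoring f modulo the 3 such primes p <= 7 (skipping 2, which divides the discriminant), each new pattern first appears at: mod 3: f = (x^6 + 2x^3 + 2x + 2), pattern 6; mod 5: f = (x + 4)(x^5 + 4x^4 + 4x^3 + 4x^2 + 4x + 4), pattern 5+1; mod 7: f = (x^2 + 6x + 6)(x^4 + 3x^3 + x^2 + 5x + 1), pattern 4+2. No other pattern occurs in this range, so the set of observed cycle types is {6, 5+1, 4+2}. Among the candidates above, the only group containing elements of all these cycle types is S_6 (6T16); every other candidate lacks at least one of them. Hence G = S_6 (6T16), of order 720.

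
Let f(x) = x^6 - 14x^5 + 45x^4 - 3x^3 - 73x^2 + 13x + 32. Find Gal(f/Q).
The polynomial f is an irreducible sextic over Q, so G = Gal(f/Q) is one of the 16 transitive subgroups 6T1, ..., 6T16 of S_6. The discriminant of f is 3646117689361 = 1909481^2, a perfect square, so G is contained in A_6. The transitive groups of degree 6 contained in A_6 are: A_4 (6T4, order 12), S_4 (6T7, order 24), (C_3 x C_3) : C_4 (6T10, order 36), PSL(2,5) (6T12, order 60), A_6 (6T15, order 360). By Dedekind's theorem, for a prime p not dividing disc(f) the degrees of the irreducible factors of f mod p form the cycle type of an element of G. Factoring f modulo the 21 such primes p <= 83 (skipping 7, 19, which divide the discriminant), each new pattern first appears at: mod 2: f = (x)(x^5 + x^3 + x^2 + x + 1), pattern 5+1; mod 11: f = (x^3 + x^2 + 9x + 6)(x^3 + 7x^2 + 7x + 9), pattern 3+3; mod 61: f = (x + 35)(x + 58)(x^2 + 38x + 23)(x^2 + 38x + 33), pattern 2+2+1+1. No other pattern occurs in this range, so the set of observed cycle types is {5+1, 3+3, 2+2+1+1}. The candidates containing elements of all these cycle types are PSL(2,5) (6T12) of order 60, A_6 (6T15) of order 360; the others are excluded. The observed types are precisely the cycle types that occur in PSL(2,5) (6T12) (apart from the identity). Each of the other remaining candidates has further cycle types, and by the Chebotarev density theorem the matching factorization patterns would occur for a proportion of primes equal to their share of the group: A_6 (6T15) additionally contains elements of type 4+2, 3+1+1+1 (130 of its 360 elements, about 36% of primes). None of the 21 primes tested shows any such pattern (for each of these groups the chance of that is below 10^-4), which rules them out. Hence G = PSL(2,5) (6T12), of order 60.

6T12: PSL(2,5)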